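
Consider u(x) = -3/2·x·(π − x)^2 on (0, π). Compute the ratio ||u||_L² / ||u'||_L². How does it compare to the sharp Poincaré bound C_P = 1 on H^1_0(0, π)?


||u||_L² / ||u'||_L² = sqrt(14)*π/14 < C_P = 1.

u(x) = -3/2·x·(π − x)^2, so u'(x) = 3*(π - 3*x)*(x - π)/2.
u(x) = -3/2·x·(π − x)^2 vanishes at x = 0 and x = π, so u ∈ H^1_0(0, π). Differentiate via the product rule and integrate the resulting polynomials term by term.
  ∫_0^π u² dx = ∫_0^π (9*x^6/4 - 9*π*x^5 + 27*π^2*x^4/2 - 9*π^3*x^3 + 9*π^4*x^2/4) dx. Term by term:
    ∫_0^π 9*x^6/4 dx = 9*π^7/28;  ∫_0^π -9*π*x^5 dx = -3*π^7/2;  ∫_0^π 27*π^2*x^4/2 dx = 27*π^7/10;
    ∫_0^π -9*π^3*x^3 dx = -9*π^7/4;  ∫_0^π 9*π^4*x^2/4 dx = 3*π^7/4.
  Sum: 9*π^7/28 − 3*π^7/2 + 27*π^7/10 − 9*π^7/4 + 3*π^7/4 = 3*π^7/140.
  ∫_0^π (u')² dx = ∫_0^π (81*x^4/4 - 54*π*x^3 + 99*π^2*x^2/2 - 18*π^3*x + 9*π^4/4) dx. Term by term:
    ∫_0^π 81*x^4/4 dx = 81*π^5/20;  ∫_0^π -54*π*x^3 dx = -27*π^5/2;  ∫_0^π 99*π^2*x^2/2 dx = 33*π^5/2;
    ∫_0^π -18*π^3*x dx = -9*π^5;  ∫_0^π 9*π^4/4 dx = 9*π^5/4.
  Sum: 81*π^5/20 − 27*π^5/2 + 33*π^5/2 − 9*π^5 + 9*π^5/4 = 3*π^5/10.
∫_0^π u² dx = 3*π^7/140, so ||u||_L² = sqrt(105)*π^(7/2)/70.
∫_0^π (u')² dx = 3*π^5/10, so ||u'||_L² = sqrt(30)*π^(5/2)/10.
Ratio ||u||_L² / ||u'||_L² = sqrt(14)*π/14.
Sharp Poincaré constant on H^1_0(0, π) is C_P = L/π = 1, achieved by sin(x).
A polynomial bump cannot attain the sharp Poincaré constant (only the first sine eigenfunction does), so the ratio is strictly less than C_P, consistent with ||u||_L² ≤ C_P ||u'||_L².


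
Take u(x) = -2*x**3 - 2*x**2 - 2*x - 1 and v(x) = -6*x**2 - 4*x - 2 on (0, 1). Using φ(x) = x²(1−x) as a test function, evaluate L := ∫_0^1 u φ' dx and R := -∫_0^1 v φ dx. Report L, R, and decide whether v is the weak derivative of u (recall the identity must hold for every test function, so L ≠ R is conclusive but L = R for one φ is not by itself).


LHS = 17/30, RHS = 17/30. Yes, v = u' weakly.

u(x) = -2*x**3 - 2*x**2 - 2*x - 1, classical derivative u'(x) = -6*x**2 - 4*x - 2.
φ(x) = x²(1−x), so φ'(x) = x*(2 - 3*x).
Note φ(0) = φ(1) = 0, so the boundary term u·φ vanishes.
LHS = ∫_0^1 u(x) φ'(x) dx = ∫_0^1 (6*x^5 + 2*x^4 + 2*x^3 - x^2 - 2*x) dx. Term by term:
  ∫_0^1 6*x^5 dx = 1;  ∫_0^1 2*x^4 dx = 2/5;  ∫_0^1 2*x^3 dx = 1/2;
  ∫_0^1 -x^2 dx = -1/3;  ∫_0^1 -2*x dx = -1.
Sum: 1 + 2/5 + 1/2 − 1/3 − 1 = 17/30.
So LHS = 17/30.
∫_0^1 v(x) φ(x) dx = ∫_0^1 (6*x^5 - 2*x^4 - 2*x^3 - 2*x^2) dx. Term by term:
  ∫_0^1 6*x^5 dx = 1;  ∫_0^1 -2*x^4 dx = -2/5;  ∫_0^1 -2*x^3 dx = -1/2;
  ∫_0^1 -2*x^2 dx = -2/3.
Sum: 1 − 2/5 − 1/2 − 2/3 = -17/30.
So RHS = -∫_0^1 v(x) φ(x) dx = 17/30.
LHS = RHS, so the identity holds for this test φ.
Moreover u is smooth here and v(x) = u'(x) = -6*x**2 - 4*x - 2 pointwise, so the identity holds for every test function. Hence v is the weak derivative of u.


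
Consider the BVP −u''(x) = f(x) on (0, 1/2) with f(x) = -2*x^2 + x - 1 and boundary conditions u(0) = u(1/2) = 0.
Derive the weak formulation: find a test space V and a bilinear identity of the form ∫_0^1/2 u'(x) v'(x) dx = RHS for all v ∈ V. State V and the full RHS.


V = H^1_0(0, 1/2) (so v(0) = v(1/2) = 0); weak form: ∫_0^1/2 u'v' dx = ∫_0^1/2 (-2*x^2 + x - 1) v dx for all v ∈ V.

Multiply both sides by a test function v and integrate from 0 to 1/2:
  ∫_0^1/2 −u''(x) v(x) dx = ∫_0^1/2 f(x) v(x) dx.
Integrate the LHS by parts once:
  ∫_0^1/2 −u'' v dx = −[u'(x) v(x)]_0^1/2 + ∫_0^1/2 u'(x) v'(x) dx.
Thus ∫_0^1/2 u'(x) v'(x) dx = ∫_0^1/2 f(x) v(x) dx + [u'(x) v(x)]_0^1/2.
Choose V so that boundary terms are either known or forced to vanish.
u is Dirichlet: u(0) = u(1/2) = 0. Let V = H^1_0(0, 1/2); then v(0) = v(1/2) = 0, and [u' v]_0^1/2 = 0.
Weak formulation: find u (satisfying any essential BC) such that ∫_0^1/2 u'(x) v'(x) dx = ∫_0^1/2 f v dx for all v ∈ V.
Substituting f(x) = -2*x^2 + x - 1, the right-hand side is ∫_0^1/2 (-2*x^2 + x - 1) v dx.


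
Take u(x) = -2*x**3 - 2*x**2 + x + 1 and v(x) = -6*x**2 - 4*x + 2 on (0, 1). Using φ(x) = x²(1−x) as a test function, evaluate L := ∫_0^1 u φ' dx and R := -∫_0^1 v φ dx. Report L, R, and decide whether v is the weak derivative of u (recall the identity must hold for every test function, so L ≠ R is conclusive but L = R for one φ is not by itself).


LHS = 19/60, RHS = 7/30. No, v is not the weak derivative of u.

u(x) = -2*x**3 - 2*x**2 + x + 1, classical derivative u'(x) = -6*x**2 - 4*x + 1.
φ(x) = x²(1−x), so φ'(x) = x*(2 - 3*x).
Note φ(0) = φ(1) = 0, so the boundary term u·φ vanishes.
LHS = ∫_0^1 u(x) φ'(x) dx = ∫_0^1 (6*x^5 + 2*x^4 - 7*x^3 - x^2 + 2*x) dx. Term by term:
  ∫_0^1 6*x^5 dx = 1;  ∫_0^1 2*x^4 dx = 2/5;  ∫_0^1 -7*x^3 dx = -7/4;
  ∫_0^1 -x^2 dx = -1/3;  ∫_0^1 2*x dx = 1.
Sum: 1 + 2/5 − 7/4 − 1/3 + 1 = 19/60.
So LHS = 19/60.
∫_0^1 v(x) φ(x) dx = ∫_0^1 (6*x^5 - 2*x^4 - 6*x^3 + 2*x^2) dx. Term by term:
  ∫_0^1 6*x^5 dx = 1;  ∫_0^1 -2*x^4 dx = -2/5;  ∫_0^1 -6*x^3 dx = -3/2;
  ∫_0^1 2*x^2 dx = 2/3.
Sum: 1 − 2/5 − 3/2 + 2/3 = -7/30.
So RHS = -∫_0^1 v(x) φ(x) dx = 7/30.
LHS − RHS = 1/12 ≠ 0, so the identity fails.
(For a valid weak derivative the identity must hold for EVERY test function, in particular this one. The failure shows v is NOT the weak derivative of u.)
Correct weak derivative would be u'(x) = -6*x**2 - 4*x + 1.


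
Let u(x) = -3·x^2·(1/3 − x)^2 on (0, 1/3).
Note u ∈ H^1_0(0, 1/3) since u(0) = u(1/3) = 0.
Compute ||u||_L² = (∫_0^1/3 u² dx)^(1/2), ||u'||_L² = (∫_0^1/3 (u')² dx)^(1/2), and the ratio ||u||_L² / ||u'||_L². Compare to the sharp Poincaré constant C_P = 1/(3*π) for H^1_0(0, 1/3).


||u||_L² / ||u'||_L² = sqrt(3)/18 < C_P = 1/(3*π).

u(x) = -3·x^2·(1/3 − x)^2, so u'(x) = 2*x*(-18*x^2 + 9*x - 1)/3.
u(x) = -3·x^2·(1/3 − x)^2 vanishes at x = 0 and x = 1/3, so u ∈ H^1_0(0, 1/3). Differentiate via the product rule and integrate the resulting polynomials term by term.
  ∫_0^1/3 u² dx = ∫_0^1/3 (9*x^8 - 12*x^7 + 6*x^6 - 4*x^5/3 + x^4/9) dx. Term by term:
    ∫_0^1/3 9*x^8 dx = 1/19683;  ∫_0^1/3 -12*x^7 dx = -1/4374;  ∫_0^1/3 6*x^6 dx = 2/5103;
    ∫_0^1/3 -4*x^5/3 dx = -2/6561;  ∫_0^1/3 x^4/9 dx = 1/10935.
  Sum: 1/19683 − 1/4374 + 2/5103 − 2/6561 + 1/10935 = 1/1377810.
  ∫_0^1/3 (u')² dx = ∫_0^1/3 (144*x^6 - 144*x^5 + 52*x^4 - 8*x^3 + 4*x^2/9) dx. Term by term:
    ∫_0^1/3 144*x^6 dx = 16/1701;  ∫_0^1/3 -144*x^5 dx = -8/243;  ∫_0^1/3 52*x^4 dx = 52/1215;
    ∫_0^1/3 -8*x^3 dx = -2/81;  ∫_0^1/3 4*x^2/9 dx = 4/729.
  Sum: 16/1701 − 8/243 + 52/1215 − 2/81 + 4/729 = 2/25515.
∫_0^1/3 u² dx = 1/1377810, so ||u||_L² = sqrt(210)/17010.
∫_0^1/3 (u')² dx = 2/25515, so ||u'||_L² = sqrt(70)/945.
Ratio ||u||_L² / ||u'||_L² = sqrt(3)/18.
Sharp Poincaré constant on H^1_0(0, 1/3) is C_P = L/π = 1/(3*π), achieved by sin(3*π·x).
A polynomial bump cannot attain the sharp Poincaré constant (only the first sine eigenfunction does), so the ratio is strictly less than C_P, consistent with ||u||_L² ≤ C_P ||u'||_L².


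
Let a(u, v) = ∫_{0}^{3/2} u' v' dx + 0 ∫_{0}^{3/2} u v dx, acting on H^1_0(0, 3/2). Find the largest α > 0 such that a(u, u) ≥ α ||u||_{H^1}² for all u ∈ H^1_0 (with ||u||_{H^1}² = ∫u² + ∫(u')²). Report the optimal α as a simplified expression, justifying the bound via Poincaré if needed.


α = 4*π^2/(9 + 4*π^2)

Coercivity of a(·,·) on H^1_0(0, 3/2) means a(u, u) ≥ α ||u||_{H^1}² for every u ∈ H^1_0.
The interval has length L = 3/2, and Poincaré/coercivity depend only on L. Here a(u, u) = ∫(u')² + (0)·∫u².
Here c = 0, so a(u,u) = ∫(u')² alone. The condition a(u,u) ≥ α||u||_{H^1}² reads (1−α)∫(u')² ≥ (α−c)∫u². Any admissible α is ≤ 1 (rapidly oscillating u have ∫u²/∫(u')² → 0), and α = 1 would force 0 ≥ (1−c)∫u², impossible since c < 1; so 1−α > 0. By the sharp Poincaré inequality on H^1_0 of an interval of length L, ∫(u')² ≥ (π/L)²∫u² with equality for the first sine mode sin(π(x−x₀)/L) (x₀ the left endpoint), so the inequality holds for all u iff (1−α)(π/L)² ≥ α − c, i.e. α ≤ ((π/L)² + c)/((π/L)² + 1) = (1 + c(L/π)²)/(1 + (L/π)²). (Direct route, valid since c ≤ 0: Poincaré gives c∫u² ≥ c(L/π)²∫(u')², so a(u,u) ≥ (1 + c(L/π)²)∫(u')², while ||u||_{H^1}² ≤ (1 + (L/π)²)∫(u')²; dividing yields the same α.) With (π/L)² = 4*π^2/9 and c = 0, the largest admissible constant is α = ((π/L)² + c)/((π/L)² + 1).
Simplifying, α = 4*π^2/(9 + 4*π^2).


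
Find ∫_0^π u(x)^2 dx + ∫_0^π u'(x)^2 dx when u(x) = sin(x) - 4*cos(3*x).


||u||_{H^1(0,π)}^2 = 81*π

u'(x) = 12*sin(3*x) + cos(x).
Expand u² and (u')² and integrate term by term on (0, π), using: for integers n ≥ 1, ∫_0^π sin²(nx) dx = ∫_0^π cos²(nx) dx = π/2; for n ≠ n', ∫_0^π sin(nx)sin(n'x) dx = ∫_0^π cos(nx)cos(n'x) dx = 0; and by product-to-sum, ∫_0^π sin(nx)cos(n'x) dx = ½∫_0^π [sin((n+n')x) + sin((n−n')x)] dx, which is 0 when n+n' is even and 2n/(n²−n'²) when n+n' is odd (it need not vanish on (0, π)).
  u² squared terms: (-4)²·∫cos(3x)² dx = 16·π/2 = 8*π;  (1)²·∫sin(x)² dx = 1·π/2 = π/2.
  u² cross terms: 2·(-4)·(1)·∫cos(3x)·sin(x) dx = -8·(0) = 0.
  So ∫_0^π u² dx = 8*π + π/2 + 0 = 17*π/2.
  (u')² squared terms: (12)²·∫sin(3x)² dx = 144·π/2 = 72*π;  (1)²·∫cos(x)² dx = 1·π/2 = π/2.
  (u')² cross terms: 2·(12)·(1)·∫sin(3x)·cos(x) dx = 24·(0) = 0.
  So ∫_0^π (u')² dx = 72*π + π/2 + 0 = 145*π/2.
||u||_{H^1}^2 = (17*π/2) + (145*π/2) = 81*π.


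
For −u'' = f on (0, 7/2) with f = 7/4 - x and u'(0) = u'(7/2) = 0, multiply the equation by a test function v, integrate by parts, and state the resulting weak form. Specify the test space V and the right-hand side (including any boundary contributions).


V = H^1(0, 7/2) (no boundary constraint on v; u is determined up to an additive constant); weak form: ∫_0^7/2 u'v' dx = ∫_0^7/2 (7/4 - x) v dx for all v ∈ V.

Multiply both sides by a test function v and integrate from 0 to 7/2:
  ∫_0^7/2 −u''(x) v(x) dx = ∫_0^7/2 f(x) v(x) dx.
Integrate the LHS by parts once:
  ∫_0^7/2 −u'' v dx = −[u'(x) v(x)]_0^7/2 + ∫_0^7/2 u'(x) v'(x) dx.
Thus ∫_0^7/2 u'(x) v'(x) dx = ∫_0^7/2 f(x) v(x) dx + [u'(x) v(x)]_0^7/2.
Choose V so that boundary terms are either known or forced to vanish.
u has homogeneous Neumann: u'(0) = u'(7/2) = 0. So [u' v]_0^7/2 = 0·v(7/2) − 0·v(0) = 0 for any v; take V = H^1(0, 7/2).
Weak formulation: find u (satisfying any essential BC) such that ∫_0^7/2 u'(x) v'(x) dx = ∫_0^7/2 f v dx for all v ∈ V (homogeneous Neumann, so boundary terms vanish).
Substituting f(x) = 7/4 - x, the right-hand side is ∫_0^7/2 (7/4 - x) v dx.
Compatibility check (pure Neumann): taking v ≡ 1 ∈ V gives 0 = ∫_0^7/2 f dx + (0) − (0), i.e. ∫_0^7/2 f dx must equal u'(0) − u'(7/2) = 0. Indeed ∫_0^7/2 (7/4 - x) dx = 0, so the data are compatible. The solution is then unique only up to an additive constant (fix it e.g. by requiring ∫_0^7/2 u dx = 0).


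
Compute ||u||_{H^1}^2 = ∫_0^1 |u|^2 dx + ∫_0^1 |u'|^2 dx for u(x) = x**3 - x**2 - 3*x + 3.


||u||_{H^1}^2 = 418/35

The H^1 norm (squared) on an interval (0, L) is
  ||u||_{H^1}^2 = ∫_0^L u(x)^2 dx + ∫_0^L u'(x)^2 dx.
Compute u'(x) = 3*x**2 - 2*x - 3.
Then u(x)^2 = x**6 - 2*x**5 - 5*x**4 + 12*x**3 + 3*x**2 - 18*x + 9 and u'(x)^2 = 9*x**4 - 12*x**3 - 14*x**2 + 12*x + 9.
Integrate each monomial from 0 to 1 using ∫_0^1 c·x^n dx = c·1^(n+1)/(n+1):
  ∫_0^1 u(x)^2 dx = ∫_0^1 (x^6 - 2*x^5 - 5*x^4 + 12*x^3 + 3*x^2 - 18*x + 9) dx. Term by term:
    ∫_0^1 x^6 dx = 1/7;  ∫_0^1 -2*x^5 dx = -1/3;  ∫_0^1 -5*x^4 dx = -1;
    ∫_0^1 12*x^3 dx = 3;  ∫_0^1 3*x^2 dx = 1;  ∫_0^1 -18*x dx = -9;
    ∫_0^1 9 dx = 9.
  Sum: 1/7 − 1/3 − 1 + 3 + 1 − 9 + 9 = 59/21.
  ∫_0^1 u'(x)^2 dx = ∫_0^1 (9*x^4 - 12*x^3 - 14*x^2 + 12*x + 9) dx. Term by term:
    ∫_0^1 9*x^4 dx = 9/5;  ∫_0^1 -12*x^3 dx = -3;  ∫_0^1 -14*x^2 dx = -14/3;
    ∫_0^1 12*x dx = 6;  ∫_0^1 9 dx = 9.
  Sum: 9/5 − 3 − 14/3 + 6 + 9 = 137/15.
Adding: ||u||_{H^1}^2 = 59/21 + 137/15 = 418/35.


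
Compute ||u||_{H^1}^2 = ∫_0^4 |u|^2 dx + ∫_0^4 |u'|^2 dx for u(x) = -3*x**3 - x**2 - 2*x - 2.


||u||_{H^1}^2 = 1712352/35

The H^1 norm (squared) on an interval (0, L) is
  ||u||_{H^1}^2 = ∫_0^L u(x)^2 dx + ∫_0^L u'(x)^2 dx.
Compute u'(x) = -9*x**2 - 2*x - 2.
Then u(x)^2 = 9*x**6 + 6*x**5 + 13*x**4 + 16*x**3 + 8*x**2 + 8*x + 4 and u'(x)^2 = 81*x**4 + 36*x**3 + 40*x**2 + 8*x + 4.
Integrate each monomial from 0 to 4 using ∫_0^4 c·x^n dx = c·4^(n+1)/(n+1):
  ∫_0^4 u(x)^2 dx = ∫_0^4 (9*x^6 + 6*x^5 + 13*x^4 + 16*x^3 + 8*x^2 + 8*x + 4) dx. Term by term:
    ∫_0^4 9*x^6 dx = 147456/7;  ∫_0^4 6*x^5 dx = 4096;  ∫_0^4 13*x^4 dx = 13312/5;
    ∫_0^4 16*x^3 dx = 1024;  ∫_0^4 8*x^2 dx = 512/3;  ∫_0^4 8*x dx = 64;
    ∫_0^4 4 dx = 16.
  Sum: 147456/7 + 4096 + 13312/5 + 1024 + 512/3 + 64 + 16 = 3055312/105.
  ∫_0^4 u'(x)^2 dx = ∫_0^4 (81*x^4 + 36*x^3 + 40*x^2 + 8*x + 4) dx. Term by term:
    ∫_0^4 81*x^4 dx = 82944/5;  ∫_0^4 36*x^3 dx = 2304;  ∫_0^4 40*x^2 dx = 2560/3;
    ∫_0^4 8*x dx = 64;  ∫_0^4 4 dx = 16.
  Sum: 82944/5 + 2304 + 2560/3 + 64 + 16 = 297392/15.
Adding: ||u||_{H^1}^2 = 3055312/105 + 297392/15 = 1712352/35.


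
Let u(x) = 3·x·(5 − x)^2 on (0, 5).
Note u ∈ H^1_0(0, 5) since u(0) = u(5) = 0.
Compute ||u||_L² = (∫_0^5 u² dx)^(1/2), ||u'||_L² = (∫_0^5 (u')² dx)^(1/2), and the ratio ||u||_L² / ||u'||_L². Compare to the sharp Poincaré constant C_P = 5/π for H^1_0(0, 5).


||u||_L² / ||u'||_L² = 5*sqrt(14)/14 < C_P = 5/π.

u(x) = 3·x·(5 − x)^2, so u'(x) = 3*(x - 5)*(3*x - 5).
u(x) = 3·x·(5 − x)^2 vanishes at x = 0 and x = 5, so u ∈ H^1_0(0, 5). Differentiate via the product rule and integrate the resulting polynomials term by term.
  ∫_0^5 u² dx = ∫_0^5 (9*x^6 - 180*x^5 + 1350*x^4 - 4500*x^3 + 5625*x^2) dx. Term by term:
    ∫_0^5 9*x^6 dx = 703125/7;  ∫_0^5 -180*x^5 dx = -468750;  ∫_0^5 1350*x^4 dx = 843750;
    ∫_0^5 -4500*x^3 dx = -703125;  ∫_0^5 5625*x^2 dx = 234375.
  Sum: 703125/7 − 468750 + 843750 − 703125 + 234375 = 46875/7.
  ∫_0^5 (u')² dx = ∫_0^5 (81*x^4 - 1080*x^3 + 4950*x^2 - 9000*x + 5625) dx. Term by term:
    ∫_0^5 81*x^4 dx = 50625;  ∫_0^5 -1080*x^3 dx = -168750;  ∫_0^5 4950*x^2 dx = 206250;
    ∫_0^5 -9000*x dx = -112500;  ∫_0^5 5625 dx = 28125.
  Sum: 50625 − 168750 + 206250 − 112500 + 28125 = 3750.
∫_0^5 u² dx = 46875/7, so ||u||_L² = 125*sqrt(21)/7.
∫_0^5 (u')² dx = 3750, so ||u'||_L² = 25*sqrt(6).
Ratio ||u||_L² / ||u'||_L² = 5*sqrt(14)/14.
Sharp Poincaré constant on H^1_0(0, 5) is C_P = L/π = 5/π, achieved by sin(π/5·x).
A polynomial bump cannot attain the sharp Poincaré constant (only the first sine eigenfunction does), so the ratio is strictly less than C_P, consistent with ||u||_L² ≤ C_P ||u'||_L².


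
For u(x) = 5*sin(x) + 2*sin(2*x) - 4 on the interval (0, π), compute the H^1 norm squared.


||u||_{H^1(0,π)}^2 = -80 + 51*π

u'(x) = 5*cos(x) + 4*cos(2*x).
Expand u² and (u')² and integrate term by term on (0, π), using: for integers n ≥ 1, ∫_0^π sin²(nx) dx = ∫_0^π cos²(nx) dx = π/2; for n ≠ n', ∫_0^π sin(nx)sin(n'x) dx = ∫_0^π cos(nx)cos(n'x) dx = 0; and by product-to-sum, ∫_0^π sin(nx)cos(n'x) dx = ½∫_0^π [sin((n+n')x) + sin((n−n')x)] dx, which is 0 when n+n' is even and 2n/(n²−n'²) when n+n' is odd (it need not vanish on (0, π)). For the constant mode: ∫_0^π 1 dx = π, ∫_0^π cos(nx) dx = 0, ∫_0^π sin(nx) dx = (1−(−1)^n)/n.
  u² squared terms: (-4)²·∫1 dx = 16·π = 16*π;  (2)²·∫sin(2x)² dx = 4·π/2 = 2*π;  (5)²·∫sin(x)² dx = 25·π/2 = 25*π/2.
  u² cross terms: 2·(-4)·(2)·∫1·sin(2x) dx = -16·(0) = 0;  2·(-4)·(5)·∫1·sin(x) dx = -40·(2) = -80;  2·(2)·(5)·∫sin(2x)·sin(x) dx = 20·(0) = 0.
  So ∫_0^π u² dx = 16*π + 2*π + 25*π/2 + 0 − 80 + 0 = -80 + 61*π/2.
  (u')² squared terms: (4)²·∫cos(2x)² dx = 16·π/2 = 8*π;  (5)²·∫cos(x)² dx = 25·π/2 = 25*π/2.
  (u')² cross terms: 2·(4)·(5)·∫cos(2x)·cos(x) dx = 40·(0) = 0.
  So ∫_0^π (u')² dx = 8*π + 25*π/2 + 0 = 41*π/2.
||u||_{H^1}^2 = (-80 + 61*π/2) + (41*π/2) = -80 + 51*π.


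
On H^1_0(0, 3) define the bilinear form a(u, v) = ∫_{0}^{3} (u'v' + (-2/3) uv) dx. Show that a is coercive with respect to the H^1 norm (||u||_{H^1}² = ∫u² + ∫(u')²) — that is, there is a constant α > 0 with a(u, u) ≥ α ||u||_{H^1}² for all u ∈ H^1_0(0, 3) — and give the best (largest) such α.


α = (-6 + π^2)/(9 + π^2)

Coercivity of a(·,·) on H^1_0(0, 3) means a(u, u) ≥ α ||u||_{H^1}² for every u ∈ H^1_0.
The interval has length L = 3, and Poincaré/coercivity depend only on L. Here a(u, u) = ∫(u')² + (-2/3)·∫u².
Here c = -2/3 < 0 with |c| < (π/L)² = π^2/9, so coercivity still holds. The condition a(u,u) ≥ α||u||_{H^1}² reads (1−α)∫(u')² ≥ (α−c)∫u². Any admissible α is ≤ 1 (rapidly oscillating u have ∫u²/∫(u')² → 0), and α = 1 would force 0 ≥ (1−c)∫u², impossible since c < 1; so 1−α > 0. By the sharp Poincaré inequality on H^1_0 of an interval of length L, ∫(u')² ≥ (π/L)²∫u² with equality for the first sine mode sin(π(x−x₀)/L) (x₀ the left endpoint), so the inequality holds for all u iff (1−α)(π/L)² ≥ α − c, i.e. α ≤ ((π/L)² + c)/((π/L)² + 1) = (1 + c(L/π)²)/(1 + (L/π)²). (Direct route, valid since c ≤ 0: Poincaré gives c∫u² ≥ c(L/π)²∫(u')², so a(u,u) ≥ (1 + c(L/π)²)∫(u')², while ||u||_{H^1}² ≤ (1 + (L/π)²)∫(u')²; dividing yields the same α.) With (π/L)² = π^2/9 and c = -2/3, the largest admissible constant is α = ((π/L)² + c)/((π/L)² + 1).
Simplifying, α = (-6 + π^2)/(9 + π^2).


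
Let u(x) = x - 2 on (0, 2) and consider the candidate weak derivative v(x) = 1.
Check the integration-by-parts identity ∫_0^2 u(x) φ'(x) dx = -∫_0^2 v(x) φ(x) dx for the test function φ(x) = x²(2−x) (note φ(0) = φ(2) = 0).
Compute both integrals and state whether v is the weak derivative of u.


LHS = -4/3, RHS = -4/3. Yes, v = u' weakly.

u(x) = x - 2, classical derivative u'(x) = 1.
φ(x) = x²(2−x), so φ'(x) = x*(4 - 3*x).
Note φ(0) = φ(2) = 0, so the boundary term u·φ vanishes.
LHS = ∫_0^2 u(x) φ'(x) dx = ∫_0^2 (-3*x^3 + 10*x^2 - 8*x) dx. Term by term:
  ∫_0^2 -3*x^3 dx = -12;  ∫_0^2 10*x^2 dx = 80/3;  ∫_0^2 -8*x dx = -16.
Sum: -12 + 80/3 − 16 = -4/3.
So LHS = -4/3.
∫_0^2 v(x) φ(x) dx = ∫_0^2 (-x^3 + 2*x^2) dx. Term by term:
  ∫_0^2 -x^3 dx = -4;  ∫_0^2 2*x^2 dx = 16/3.
Sum: -4 + 16/3 = 4/3.
So RHS = -∫_0^2 v(x) φ(x) dx = -4/3.
LHS = RHS, so the identity holds for this test φ.
Moreover u is smooth here and v(x) = u'(x) = 1 pointwise, so the identity holds for every test function. Hence v is the weak derivative of u.


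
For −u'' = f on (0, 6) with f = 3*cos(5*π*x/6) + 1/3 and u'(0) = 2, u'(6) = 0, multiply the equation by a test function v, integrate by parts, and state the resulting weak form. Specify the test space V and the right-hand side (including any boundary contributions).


V = H^1(0, 6) (v unrestricted at boundary; u is determined up to an additive constant); weak form: ∫_0^6 u'v' dx = ∫_0^6 (3*cos(5*π*x/6) + 1/3) v dx − 2·v(0) for all v ∈ V.

Multiply both sides by a test function v and integrate from 0 to 6:
  ∫_0^6 −u''(x) v(x) dx = ∫_0^6 f(x) v(x) dx.
Integrate the LHS by parts once:
  ∫_0^6 −u'' v dx = −[u'(x) v(x)]_0^6 + ∫_0^6 u'(x) v'(x) dx.
Thus ∫_0^6 u'(x) v'(x) dx = ∫_0^6 f(x) v(x) dx + [u'(x) v(x)]_0^6.
Choose V so that boundary terms are either known or forced to vanish.
u has inhomogeneous Neumann u'(0) = 2, u'(6) = 0. [u' v]_0^6 = (0)·v(6) − (2)·v(0) = − 2·v(0). Take V = H^1(0, 6); boundary term becomes part of RHS.
Weak formulation: find u (satisfying any essential BC) such that ∫_0^6 u'(x) v'(x) dx = ∫_0^6 f v dx − 2·v(0) for all v ∈ V (Neumann data are natural BCs: they enter the RHS as boundary terms).
Substituting f(x) = 3*cos(5*π*x/6) + 1/3, the right-hand side is ∫_0^6 (3*cos(5*π*x/6) + 1/3) v dx − 2·v(0).
Compatibility check (pure Neumann): taking v ≡ 1 ∈ V gives 0 = ∫_0^6 f dx + (0) − (2), i.e. ∫_0^6 f dx must equal u'(0) − u'(6) = 2. Indeed ∫_0^6 (3*cos(5*π*x/6) + 1/3) dx = 2, so the data are compatible. The solution is then unique only up to an additive constant (fix it e.g. by requiring ∫_0^6 u dx = 0).


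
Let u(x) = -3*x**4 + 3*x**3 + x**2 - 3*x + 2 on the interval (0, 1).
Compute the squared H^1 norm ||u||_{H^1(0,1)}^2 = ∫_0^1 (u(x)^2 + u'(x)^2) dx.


||u||_{H^1}^2 = 343/60

The H^1 norm (squared) on an interval (0, L) is
  ||u||_{H^1}^2 = ∫_0^L u(x)^2 dx + ∫_0^L u'(x)^2 dx.
Compute u'(x) = -12*x**3 + 9*x**2 + 2*x - 3.
Then u(x)^2 = 9*x**8 - 18*x**7 + 3*x**6 + 24*x**5 - 29*x**4 + 6*x**3 + 13*x**2 - 12*x + 4 and u'(x)^2 = 144*x**6 - 216*x**5 + 33*x**4 + 108*x**3 - 50*x**2 - 12*x + 9.
Integrate each monomial from 0 to 1 using ∫_0^1 c·x^n dx = c·1^(n+1)/(n+1):
  ∫_0^1 u(x)^2 dx = ∫_0^1 (9*x^8 - 18*x^7 + 3*x^6 + 24*x^5 - 29*x^4 + 6*x^3 + 13*x^2 - 12*x + 4) dx. Term by term:
    ∫_0^1 9*x^8 dx = 1;  ∫_0^1 -18*x^7 dx = -9/4;  ∫_0^1 3*x^6 dx = 3/7;
    ∫_0^1 24*x^5 dx = 4;  ∫_0^1 -29*x^4 dx = -29/5;  ∫_0^1 6*x^3 dx = 3/2;
    ∫_0^1 13*x^2 dx = 13/3;  ∫_0^1 -12*x dx = -6;  ∫_0^1 4 dx = 4.
  Sum: 1 − 9/4 + 3/7 + 4 − 29/5 + 3/2 + 13/3 − 6 + 4 = 509/420.
  ∫_0^1 u'(x)^2 dx = ∫_0^1 (144*x^6 - 216*x^5 + 33*x^4 + 108*x^3 - 50*x^2 - 12*x + 9) dx. Term by term:
    ∫_0^1 144*x^6 dx = 144/7;  ∫_0^1 -216*x^5 dx = -36;  ∫_0^1 33*x^4 dx = 33/5;
    ∫_0^1 108*x^3 dx = 27;  ∫_0^1 -50*x^2 dx = -50/3;  ∫_0^1 -12*x dx = -6;
    ∫_0^1 9 dx = 9.
  Sum: 144/7 − 36 + 33/5 + 27 − 50/3 − 6 + 9 = 473/105.
Adding: ||u||_{H^1}^2 = 509/420 + 473/105 = 343/60.


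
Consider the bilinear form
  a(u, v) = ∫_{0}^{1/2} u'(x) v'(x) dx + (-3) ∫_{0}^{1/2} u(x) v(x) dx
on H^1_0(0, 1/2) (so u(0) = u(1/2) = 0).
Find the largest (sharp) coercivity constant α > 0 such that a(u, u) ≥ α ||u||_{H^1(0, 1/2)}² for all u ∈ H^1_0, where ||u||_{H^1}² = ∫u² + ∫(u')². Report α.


α = (-3 + 4*π^2)/(1 + 4*π^2)

Coercivity of a(·,·) on H^1_0(0, 1/2) means a(u, u) ≥ α ||u||_{H^1}² for every u ∈ H^1_0.
The interval has length L = 1/2, and Poincaré/coercivity depend only on L. Here a(u, u) = ∫(u')² + (-3)·∫u².
Here c = -3 < 0 with |c| < (π/L)² = 4*π^2, so coercivity still holds. The condition a(u,u) ≥ α||u||_{H^1}² reads (1−α)∫(u')² ≥ (α−c)∫u². Any admissible α is ≤ 1 (rapidly oscillating u have ∫u²/∫(u')² → 0), and α = 1 would force 0 ≥ (1−c)∫u², impossible since c < 1; so 1−α > 0. By the sharp Poincaré inequality on H^1_0 of an interval of length L, ∫(u')² ≥ (π/L)²∫u² with equality for the first sine mode sin(π(x−x₀)/L) (x₀ the left endpoint), so the inequality holds for all u iff (1−α)(π/L)² ≥ α − c, i.e. α ≤ ((π/L)² + c)/((π/L)² + 1) = (1 + c(L/π)²)/(1 + (L/π)²). (Direct route, valid since c ≤ 0: Poincaré gives c∫u² ≥ c(L/π)²∫(u')², so a(u,u) ≥ (1 + c(L/π)²)∫(u')², while ||u||_{H^1}² ≤ (1 + (L/π)²)∫(u')²; dividing yields the same α.) With (π/L)² = 4*π^2 and c = -3, the largest admissible constant is α = ((π/L)² + c)/((π/L)² + 1).
Simplifying, α = (-3 + 4*π^2)/(1 + 4*π^2).


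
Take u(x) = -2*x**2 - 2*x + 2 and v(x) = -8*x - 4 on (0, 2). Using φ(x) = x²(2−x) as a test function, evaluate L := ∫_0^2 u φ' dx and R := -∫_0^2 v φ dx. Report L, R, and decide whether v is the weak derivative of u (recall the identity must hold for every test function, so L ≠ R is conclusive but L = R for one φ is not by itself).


LHS = 136/15, RHS = 272/15. No, v is not the weak derivative of u.

u(x) = -2*x**2 - 2*x + 2, classical derivative u'(x) = -4*x - 2.
φ(x) = x²(2−x), so φ'(x) = x*(4 - 3*x).
Note φ(0) = φ(2) = 0, so the boundary term u·φ vanishes.
LHS = ∫_0^2 u(x) φ'(x) dx = ∫_0^2 (6*x^4 - 2*x^3 - 14*x^2 + 8*x) dx. Term by term:
  ∫_0^2 6*x^4 dx = 192/5;  ∫_0^2 -2*x^3 dx = -8;  ∫_0^2 -14*x^2 dx = -112/3;
  ∫_0^2 8*x dx = 16.
Sum: 192/5 − 8 − 112/3 + 16 = 136/15.
So LHS = 136/15.
∫_0^2 v(x) φ(x) dx = ∫_0^2 (8*x^4 - 12*x^3 - 8*x^2) dx. Term by term:
  ∫_0^2 8*x^4 dx = 256/5;  ∫_0^2 -12*x^3 dx = -48;  ∫_0^2 -8*x^2 dx = -64/3.
Sum: 256/5 − 48 − 64/3 = -272/15.
So RHS = -∫_0^2 v(x) φ(x) dx = 272/15.
LHS − RHS = -136/15 ≠ 0, so the identity fails.
(For a valid weak derivative the identity must hold for EVERY test function, in particular this one. The failure shows v is NOT the weak derivative of u.)
Correct weak derivative would be u'(x) = -4*x - 2.


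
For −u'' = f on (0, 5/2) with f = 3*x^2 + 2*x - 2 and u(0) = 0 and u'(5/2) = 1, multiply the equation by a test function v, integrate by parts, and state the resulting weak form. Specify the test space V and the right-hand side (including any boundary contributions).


V = {v ∈ H^1(0, 5/2) : v(0) = 0} (test functions vanish at x = 0 where u is specified); weak form: ∫_0^5/2 u'v' dx = ∫_0^5/2 (3*x^2 + 2*x - 2) v dx + v(5/2) for all v ∈ V.

Multiply both sides by a test function v and integrate from 0 to 5/2:
  ∫_0^5/2 −u''(x) v(x) dx = ∫_0^5/2 f(x) v(x) dx.
Integrate the LHS by parts once:
  ∫_0^5/2 −u'' v dx = −[u'(x) v(x)]_0^5/2 + ∫_0^5/2 u'(x) v'(x) dx.
Thus ∫_0^5/2 u'(x) v'(x) dx = ∫_0^5/2 f(x) v(x) dx + [u'(x) v(x)]_0^5/2.
Choose V so that boundary terms are either known or forced to vanish.
Mixed BC: u(0) = 0 (Dirichlet) and u'(5/2) = 1 (Neumann). Define V = {v ∈ H^1(0, 5/2) : v(0) = 0}. Then [u' v]_0^5/2 = u'(5/2)·v(5/2) − u'(0)·0 = v(5/2).
Weak formulation: find u (satisfying any essential BC) such that ∫_0^5/2 u'(x) v'(x) dx = ∫_0^5/2 f v dx + v(5/2) for all v ∈ V (Dirichlet at 0 absorbed into V; Neumann datum at x = 5/2 contributes the boundary term).
Substituting f(x) = 3*x^2 + 2*x - 2, the right-hand side is ∫_0^5/2 (3*x^2 + 2*x - 2) v dx + v(5/2).


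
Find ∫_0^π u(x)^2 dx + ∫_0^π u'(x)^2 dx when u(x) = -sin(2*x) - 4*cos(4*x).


||u||_{H^1(0,π)}^2 = 277*π/2

u'(x) = 16*sin(4*x) - 2*cos(2*x).
Expand u² and (u')² and integrate term by term on (0, π), using: for integers n ≥ 1, ∫_0^π sin²(nx) dx = ∫_0^π cos²(nx) dx = π/2; for n ≠ n', ∫_0^π sin(nx)sin(n'x) dx = ∫_0^π cos(nx)cos(n'x) dx = 0; and by product-to-sum, ∫_0^π sin(nx)cos(n'x) dx = ½∫_0^π [sin((n+n')x) + sin((n−n')x)] dx, which is 0 when n+n' is even and 2n/(n²−n'²) when n+n' is odd (it need not vanish on (0, π)).
  u² squared terms: (-1)²·∫sin(2x)² dx = 1·π/2 = π/2;  (-4)²·∫cos(4x)² dx = 16·π/2 = 8*π.
  u² cross terms: 2·(-1)·(-4)·∫sin(2x)·cos(4x) dx = 8·(0) = 0.
  So ∫_0^π u² dx = π/2 + 8*π + 0 = 17*π/2.
  (u')² squared terms: (-2)²·∫cos(2x)² dx = 4·π/2 = 2*π;  (16)²·∫sin(4x)² dx = 256·π/2 = 128*π.
  (u')² cross terms: 2·(-2)·(16)·∫cos(2x)·sin(4x) dx = -64·(0) = 0.
  So ∫_0^π (u')² dx = 2*π + 128*π + 0 = 130*π.
||u||_{H^1}^2 = (17*π/2) + (130*π) = 277*π/2.


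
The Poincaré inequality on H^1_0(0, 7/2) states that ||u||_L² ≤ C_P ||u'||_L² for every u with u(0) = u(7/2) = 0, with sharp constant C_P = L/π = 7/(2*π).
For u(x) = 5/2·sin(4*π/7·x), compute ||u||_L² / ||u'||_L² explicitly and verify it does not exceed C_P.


||u||_L² / ||u'||_L² = 7/(4*π) < C_P = 7/(2*π).

u(x) = 5/2·sin(4*π/7·x), so u'(x) = 10*π*cos(4*π*x/7)/7.
Writing u(x) = A·sin(kπx/L) with A = 5/2 and k = 2, use ∫_0^L sin²(kπx/L) dx = L/2 and ∫_0^L cos²(kπx/L) dx = L/2.
u² = 25/4·sin²(4*π/7·x) and (u')² = 100*π^2/49·cos²(4*π/7·x), and each of sin², cos² integrates to L/2 = 7/4 over (0, 7/2).
∫_0^7/2 u² dx = 175/16, so ||u||_L² = 5*sqrt(7)/4.
∫_0^7/2 (u')² dx = 25*π^2/7, so ||u'||_L² = 5*sqrt(7)*π/7.
Ratio ||u||_L² / ||u'||_L² = 7/(4*π).
Sharp Poincaré constant on H^1_0(0, 7/2) is C_P = L/π = 7/(2*π), achieved by sin(2*π/7·x).
This is the k = 2 harmonic; the ratio L/(kπ) is strictly less than C_P = L/π, consistent with the sharp inequality ||u||_L² ≤ C_P ||u'||_L².


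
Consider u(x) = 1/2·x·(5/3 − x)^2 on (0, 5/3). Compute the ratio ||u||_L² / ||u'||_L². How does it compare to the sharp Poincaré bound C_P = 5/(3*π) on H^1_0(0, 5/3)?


||u||_L² / ||u'||_L² = 5*sqrt(14)/42 < C_P = 5/(3*π).

u(x) = 1/2·x·(5/3 − x)^2, so u'(x) = (3*x - 5)*(9*x - 5)/18.
u(x) = 1/2·x·(5/3 − x)^2 vanishes at x = 0 and x = 5/3, so u ∈ H^1_0(0, 5/3). Differentiate via the product rule and integrate the resulting polynomials term by term.
  ∫_0^5/3 u² dx = ∫_0^5/3 (x^6/4 - 5*x^5/3 + 25*x^4/6 - 125*x^3/27 + 625*x^2/324) dx. Term by term:
    ∫_0^5/3 x^6/4 dx = 78125/61236;  ∫_0^5/3 -5*x^5/3 dx = -78125/13122;  ∫_0^5/3 25*x^4/6 dx = 15625/1458;
    ∫_0^5/3 -125*x^3/27 dx = -78125/8748;  ∫_0^5/3 625*x^2/324 dx = 78125/26244.
  Sum: 78125/61236 − 78125/13122 + 15625/1458 − 78125/8748 + 78125/26244 = 15625/183708.
  ∫_0^5/3 (u')² dx = ∫_0^5/3 (9*x^4/4 - 10*x^3 + 275*x^2/18 - 250*x/27 + 625/324) dx. Term by term:
    ∫_0^5/3 9*x^4/4 dx = 625/108;  ∫_0^5/3 -10*x^3 dx = -3125/162;  ∫_0^5/3 275*x^2/18 dx = 34375/1458;
    ∫_0^5/3 -250*x/27 dx = -3125/243;  ∫_0^5/3 625/324 dx = 3125/972.
  Sum: 625/108 − 3125/162 + 34375/1458 − 3125/243 + 3125/972 = 625/1458.
∫_0^5/3 u² dx = 15625/183708, so ||u||_L² = 125*sqrt(7)/1134.
∫_0^5/3 (u')² dx = 625/1458, so ||u'||_L² = 25*sqrt(2)/54.
Ratio ||u||_L² / ||u'||_L² = 5*sqrt(14)/42.
Sharp Poincaré constant on H^1_0(0, 5/3) is C_P = L/π = 5/(3*π), achieved by sin(3*π/5·x).
A polynomial bump cannot attain the sharp Poincaré constant (only the first sine eigenfunction does), so the ratio is strictly less than C_P, consistent with ||u||_L² ≤ C_P ||u'||_L².


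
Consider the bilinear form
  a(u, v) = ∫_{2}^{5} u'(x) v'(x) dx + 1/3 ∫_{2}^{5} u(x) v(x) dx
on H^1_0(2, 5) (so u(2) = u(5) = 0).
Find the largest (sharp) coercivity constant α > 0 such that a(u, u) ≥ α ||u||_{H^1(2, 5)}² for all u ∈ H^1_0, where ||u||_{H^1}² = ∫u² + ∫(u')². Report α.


α = (3 + π^2)/(9 + π^2)

Coercivity of a(·,·) on H^1_0(2, 5) means a(u, u) ≥ α ||u||_{H^1}² for every u ∈ H^1_0.
The interval has length L = 3, and Poincaré/coercivity depend only on L. Here a(u, u) = ∫(u')² + (1/3)·∫u².
Here 0 < c = 1/3 < 1. The condition a(u,u) ≥ α||u||_{H^1}² reads (1−α)∫(u')² ≥ (α−c)∫u². Any admissible α is ≤ 1 (rapidly oscillating u have ∫u²/∫(u')² → 0), and α = 1 would force 0 ≥ (1−c)∫u², impossible since c < 1; so 1−α > 0. By the sharp Poincaré inequality on H^1_0 of an interval of length L, ∫(u')² ≥ (π/L)²∫u² with equality for the first sine mode sin(π(x−x₀)/L) (x₀ the left endpoint), so the inequality holds for all u iff (1−α)(π/L)² ≥ α − c, i.e. α ≤ ((π/L)² + c)/((π/L)² + 1) = (1 + c(L/π)²)/(1 + (L/π)²). With (π/L)² = π^2/9 and c = 1/3, the largest admissible constant is α = ((π/L)² + c)/((π/L)² + 1).
Simplifying, α = (3 + π^2)/(9 + π^2).


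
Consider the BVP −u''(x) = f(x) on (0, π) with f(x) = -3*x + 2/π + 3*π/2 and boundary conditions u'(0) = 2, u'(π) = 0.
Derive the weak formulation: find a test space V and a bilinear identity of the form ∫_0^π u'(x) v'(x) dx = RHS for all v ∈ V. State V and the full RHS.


V = H^1(0, π) (v unrestricted at boundary; u is determined up to an additive constant); weak form: ∫_0^π u'v' dx = ∫_0^π (-3*x + 2/π + 3*π/2) v dx − 2·v(0) for all v ∈ V.

Multiply both sides by a test function v and integrate from 0 to π:
  ∫_0^π −u''(x) v(x) dx = ∫_0^π f(x) v(x) dx.
Integrate the LHS by parts once:
  ∫_0^π −u'' v dx = −[u'(x) v(x)]_0^π + ∫_0^π u'(x) v'(x) dx.
Thus ∫_0^π u'(x) v'(x) dx = ∫_0^π f(x) v(x) dx + [u'(x) v(x)]_0^π.
Choose V so that boundary terms are either known or forced to vanish.
u has inhomogeneous Neumann u'(0) = 2, u'(π) = 0. [u' v]_0^π = (0)·v(π) − (2)·v(0) = − 2·v(0). Take V = H^1(0, π); boundary term becomes part of RHS.
Weak formulation: find u (satisfying any essential BC) such that ∫_0^π u'(x) v'(x) dx = ∫_0^π f v dx − 2·v(0) for all v ∈ V (Neumann data are natural BCs: they enter the RHS as boundary terms).
Substituting f(x) = -3*x + 2/π + 3*π/2, the right-hand side is ∫_0^π (-3*x + 2/π + 3*π/2) v dx − 2·v(0).
Compatibility check (pure Neumann): taking v ≡ 1 ∈ V gives 0 = ∫_0^π f dx + (0) − (2), i.e. ∫_0^π f dx must equal u'(0) − u'(π) = 2. Indeed ∫_0^π (-3*x + 2/π + 3*π/2) dx = 2, so the data are compatible. The solution is then unique only up to an additive constant (fix it e.g. by requiring ∫_0^π u dx = 0).


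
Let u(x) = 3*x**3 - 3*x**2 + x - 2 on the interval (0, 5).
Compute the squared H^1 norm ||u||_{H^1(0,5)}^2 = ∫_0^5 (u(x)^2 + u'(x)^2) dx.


||u||_{H^1}^2 = 4053025/42

The H^1 norm (squared) on an interval (0, L) is
  ||u||_{H^1}^2 = ∫_0^L u(x)^2 dx + ∫_0^L u'(x)^2 dx.
Compute u'(x) = 9*x**2 - 6*x + 1.
Then u(x)^2 = 9*x**6 - 18*x**5 + 15*x**4 - 18*x**3 + 13*x**2 - 4*x + 4 and u'(x)^2 = 81*x**4 - 108*x**3 + 54*x**2 - 12*x + 1.
Integrate each monomial from 0 to 5 using ∫_0^5 c·x^n dx = c·5^(n+1)/(n+1):
  ∫_0^5 u(x)^2 dx = ∫_0^5 (9*x^6 - 18*x^5 + 15*x^4 - 18*x^3 + 13*x^2 - 4*x + 4) dx. Term by term:
    ∫_0^5 9*x^6 dx = 703125/7;  ∫_0^5 -18*x^5 dx = -46875;  ∫_0^5 15*x^4 dx = 9375;
    ∫_0^5 -18*x^3 dx = -5625/2;  ∫_0^5 13*x^2 dx = 1625/3;  ∫_0^5 -4*x dx = -50;
    ∫_0^5 4 dx = 20.
  Sum: 703125/7 − 46875 + 9375 − 5625/2 + 1625/3 − 50 + 20 = 2547115/42.
  ∫_0^5 u'(x)^2 dx = ∫_0^5 (81*x^4 - 108*x^3 + 54*x^2 - 12*x + 1) dx. Term by term:
    ∫_0^5 81*x^4 dx = 50625;  ∫_0^5 -108*x^3 dx = -16875;  ∫_0^5 54*x^2 dx = 2250;
    ∫_0^5 -12*x dx = -150;  ∫_0^5 1 dx = 5.
  Sum: 50625 − 16875 + 2250 − 150 + 5 = 35855.
Adding: ||u||_{H^1}^2 = 2547115/42 + 35855 = 4053025/42.


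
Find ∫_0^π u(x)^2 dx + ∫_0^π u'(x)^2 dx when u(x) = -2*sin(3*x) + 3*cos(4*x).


||u||_{H^1(0,π)}^2 = 1224/7 + 193*π/2

u'(x) = -12*sin(4*x) - 6*cos(3*x).
Expand u² and (u')² and integrate term by term on (0, π), using: for integers n ≥ 1, ∫_0^π sin²(nx) dx = ∫_0^π cos²(nx) dx = π/2; for n ≠ n', ∫_0^π sin(nx)sin(n'x) dx = ∫_0^π cos(nx)cos(n'x) dx = 0; and by product-to-sum, ∫_0^π sin(nx)cos(n'x) dx = ½∫_0^π [sin((n+n')x) + sin((n−n')x)] dx, which is 0 when n+n' is even and 2n/(n²−n'²) when n+n' is odd (it need not vanish on (0, π)).
  u² squared terms: (-2)²·∫sin(3x)² dx = 4·π/2 = 2*π;  (3)²·∫cos(4x)² dx = 9·π/2 = 9*π/2.
  u² cross terms: 2·(-2)·(3)·∫sin(3x)·cos(4x) dx = -12·(-6/7) = 72/7.
  So ∫_0^π u² dx = 2*π + 9*π/2 + 72/7 = 72/7 + 13*π/2.
  (u')² squared terms: (-12)²·∫sin(4x)² dx = 144·π/2 = 72*π;  (-6)²·∫cos(3x)² dx = 36·π/2 = 18*π.
  (u')² cross terms: 2·(-12)·(-6)·∫sin(4x)·cos(3x) dx = 144·(8/7) = 1152/7.
  So ∫_0^π (u')² dx = 72*π + 18*π + 1152/7 = 1152/7 + 90*π.
||u||_{H^1}^2 = (72/7 + 13*π/2) + (1152/7 + 90*π) = 1224/7 + 193*π/2.


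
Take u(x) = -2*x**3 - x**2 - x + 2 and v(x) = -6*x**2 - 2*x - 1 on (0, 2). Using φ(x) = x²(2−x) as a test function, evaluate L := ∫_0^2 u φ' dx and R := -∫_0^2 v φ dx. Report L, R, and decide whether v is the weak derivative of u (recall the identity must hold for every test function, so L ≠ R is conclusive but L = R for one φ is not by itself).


LHS = 52/3, RHS = 52/3. Yes, v = u' weakly.

u(x) = -2*x**3 - x**2 - x + 2, classical derivative u'(x) = -6*x**2 - 2*x - 1.
φ(x) = x²(2−x), so φ'(x) = x*(4 - 3*x).
Note φ(0) = φ(2) = 0, so the boundary term u·φ vanishes.
LHS = ∫_0^2 u(x) φ'(x) dx = ∫_0^2 (6*x^5 - 5*x^4 - x^3 - 10*x^2 + 8*x) dx. Term by term:
  ∫_0^2 6*x^5 dx = 64;  ∫_0^2 -5*x^4 dx = -32;  ∫_0^2 -x^3 dx = -4;
  ∫_0^2 -10*x^2 dx = -80/3;  ∫_0^2 8*x dx = 16.
Sum: 64 − 32 − 4 − 80/3 + 16 = 52/3.
So LHS = 52/3.
∫_0^2 v(x) φ(x) dx = ∫_0^2 (6*x^5 - 10*x^4 - 3*x^3 - 2*x^2) dx. Term by term:
  ∫_0^2 6*x^5 dx = 64;  ∫_0^2 -10*x^4 dx = -64;  ∫_0^2 -3*x^3 dx = -12;
  ∫_0^2 -2*x^2 dx = -16/3.
Sum: 64 − 64 − 12 − 16/3 = -52/3.
So RHS = -∫_0^2 v(x) φ(x) dx = 52/3.
LHS = RHS, so the identity holds for this test φ.
Moreover u is smooth here and v(x) = u'(x) = -6*x**2 - 2*x - 1 pointwise, so the identity holds for every test function. Hence v is the weak derivative of u.


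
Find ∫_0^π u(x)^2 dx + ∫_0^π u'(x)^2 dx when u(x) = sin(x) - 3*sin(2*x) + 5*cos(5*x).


||u||_{H^1(0,π)}^2 = 1040/7 + 697*π/2

u'(x) = -25*sin(5*x) + cos(x) - 6*cos(2*x).
Expand u² and (u')² and integrate term by term on (0, π), using: for integers n ≥ 1, ∫_0^π sin²(nx) dx = ∫_0^π cos²(nx) dx = π/2; for n ≠ n', ∫_0^π sin(nx)sin(n'x) dx = ∫_0^π cos(nx)cos(n'x) dx = 0; and by product-to-sum, ∫_0^π sin(nx)cos(n'x) dx = ½∫_0^π [sin((n+n')x) + sin((n−n')x)] dx, which is 0 when n+n' is even and 2n/(n²−n'²) when n+n' is odd (it need not vanish on (0, π)).
  u² squared terms: (-3)²·∫sin(2x)² dx = 9·π/2 = 9*π/2;  (5)²·∫cos(5x)² dx = 25·π/2 = 25*π/2;  (1)²·∫sin(x)² dx = 1·π/2 = π/2.
  u² cross terms: 2·(-3)·(5)·∫sin(2x)·cos(5x) dx = -30·(-4/21) = 40/7;  2·(-3)·(1)·∫sin(2x)·sin(x) dx = -6·(0) = 0;  2·(5)·(1)·∫cos(5x)·sin(x) dx = 10·(0) = 0.
  So ∫_0^π u² dx = 9*π/2 + 25*π/2 + π/2 + 40/7 + 0 + 0 = 40/7 + 35*π/2.
  (u')² squared terms: (-25)²·∫sin(5x)² dx = 625·π/2 = 625*π/2;  (-6)²·∫cos(2x)² dx = 36·π/2 = 18*π;  (1)²·∫cos(x)² dx = 1·π/2 = π/2.
  (u')² cross terms: 2·(-25)·(-6)·∫sin(5x)·cos(2x) dx = 300·(10/21) = 1000/7;  2·(-25)·(1)·∫sin(5x)·cos(x) dx = -50·(0) = 0;  2·(-6)·(1)·∫cos(2x)·cos(x) dx = -12·(0) = 0.
  So ∫_0^π (u')² dx = 625*π/2 + 18*π + π/2 + 1000/7 + 0 + 0 = 1000/7 + 331*π.
||u||_{H^1}^2 = (40/7 + 35*π/2) + (1000/7 + 331*π) = 1040/7 + 697*π/2.


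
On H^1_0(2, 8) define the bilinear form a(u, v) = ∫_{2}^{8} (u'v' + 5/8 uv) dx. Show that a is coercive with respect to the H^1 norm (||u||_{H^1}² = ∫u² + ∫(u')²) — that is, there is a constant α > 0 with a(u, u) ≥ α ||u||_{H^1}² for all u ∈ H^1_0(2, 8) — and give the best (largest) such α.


α = (π^2 + 45/2)/(π^2 + 36)

Coercivity of a(·,·) on H^1_0(2, 8) means a(u, u) ≥ α ||u||_{H^1}² for every u ∈ H^1_0.
The interval has length L = 6, and Poincaré/coercivity depend only on L. Here a(u, u) = ∫(u')² + (5/8)·∫u².
Here 0 < c = 5/8 < 1. The condition a(u,u) ≥ α||u||_{H^1}² reads (1−α)∫(u')² ≥ (α−c)∫u². Any admissible α is ≤ 1 (rapidly oscillating u have ∫u²/∫(u')² → 0), and α = 1 would force 0 ≥ (1−c)∫u², impossible since c < 1; so 1−α > 0. By the sharp Poincaré inequality on H^1_0 of an interval of length L, ∫(u')² ≥ (π/L)²∫u² with equality for the first sine mode sin(π(x−x₀)/L) (x₀ the left endpoint), so the inequality holds for all u iff (1−α)(π/L)² ≥ α − c, i.e. α ≤ ((π/L)² + c)/((π/L)² + 1) = (1 + c(L/π)²)/(1 + (L/π)²). With (π/L)² = π^2/36 and c = 5/8, the largest admissible constant is α = ((π/L)² + c)/((π/L)² + 1).
Simplifying, α = (π^2 + 45/2)/(π^2 + 36).


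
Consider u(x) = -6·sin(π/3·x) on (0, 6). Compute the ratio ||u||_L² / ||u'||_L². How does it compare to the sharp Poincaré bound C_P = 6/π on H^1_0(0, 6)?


||u||_L² / ||u'||_L² = 3/π < C_P = 6/π.

u(x) = -6·sin(π/3·x), so u'(x) = -2*π*cos(π*x/3).
Writing u(x) = A·sin(kπx/L) with A = -6 and k = 2, use ∫_0^L sin²(kπx/L) dx = L/2 and ∫_0^L cos²(kπx/L) dx = L/2.
u² = 36·sin²(π/3·x) and (u')² = 4*π^2·cos²(π/3·x), and each of sin², cos² integrates to L/2 = 3 over (0, 6).
∫_0^6 u² dx = 108, so ||u||_L² = 6*sqrt(3).
∫_0^6 (u')² dx = 12*π^2, so ||u'||_L² = 2*sqrt(3)*π.
Ratio ||u||_L² / ||u'||_L² = 3/π.
Sharp Poincaré constant on H^1_0(0, 6) is C_P = L/π = 6/π, achieved by sin(π/6·x).
This is the k = 2 harmonic; the ratio L/(kπ) is strictly less than C_P = L/π, consistent with the sharp inequality ||u||_L² ≤ C_P ||u'||_L².
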